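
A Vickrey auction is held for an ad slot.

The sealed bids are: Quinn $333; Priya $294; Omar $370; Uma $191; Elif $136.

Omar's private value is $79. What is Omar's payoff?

−$254

Highest bid: Omar at $370, so Omar wins.
Second-highest bid: Quinn at $333 — that is the price the winner pays.
Omar's payoff = value − price = $79 − $333 = −$254.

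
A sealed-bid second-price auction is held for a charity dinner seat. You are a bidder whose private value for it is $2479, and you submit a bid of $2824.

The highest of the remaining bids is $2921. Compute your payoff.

Your bid $2824 is below the highest competing bid $2921, so you lose.
A losing bidder pays nothing and receives nothing: payoff = $0.

$0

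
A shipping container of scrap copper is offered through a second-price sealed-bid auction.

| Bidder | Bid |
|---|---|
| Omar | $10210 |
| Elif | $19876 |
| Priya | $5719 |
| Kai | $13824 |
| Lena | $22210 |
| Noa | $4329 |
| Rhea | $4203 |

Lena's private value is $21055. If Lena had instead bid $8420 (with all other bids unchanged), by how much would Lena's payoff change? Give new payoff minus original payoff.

The highest bid among the other bidders is $19876; Lena's bid doesn't change that.
Original bid $22210: Lena is highest, pays the top rival bid $19876; payoff $21055 − $19876 = $1179.
Alternative bid $8420: Lena is not highest (top rival bid is $19876); payoff $0.
Change in payoff = $0 − ($1179) = −$1179.

−$1179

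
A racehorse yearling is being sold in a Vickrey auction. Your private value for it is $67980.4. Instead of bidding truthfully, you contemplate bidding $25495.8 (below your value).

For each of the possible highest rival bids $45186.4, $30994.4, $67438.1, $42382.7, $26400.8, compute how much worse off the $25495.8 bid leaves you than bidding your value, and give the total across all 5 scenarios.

The deviation costs you only when the competing bid falls strictly between $25495.8 and $67980.4; elsewhere both bids give the same outcome.
$45186.4: truthful payoff $22794, deviation payoff $0 → loss $22794.
$30994.4: truthful payoff $36986, deviation payoff $0 → loss $36986.
$67438.1: truthful payoff $542.3, deviation payoff $0 → loss $542.3.
$42382.7: truthful payoff $25597.7, deviation payoff $0 → loss $25597.7.
$26400.8: truthful payoff $41579.6, deviation payoff $0 → loss $41579.6.
Total loss = $22794 + $36986 + $542.3 + $25597.7 + $41579.6 = $127499.6.

$127499.6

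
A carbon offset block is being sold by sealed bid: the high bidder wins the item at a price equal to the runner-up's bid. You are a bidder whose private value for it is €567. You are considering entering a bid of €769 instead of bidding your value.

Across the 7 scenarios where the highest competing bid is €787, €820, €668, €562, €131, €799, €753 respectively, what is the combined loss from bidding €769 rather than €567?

The deviation costs you only when the competing bid falls strictly between €567 and €769; elsewhere both bids give the same outcome.
€787: outcomes coincide → loss €0.
€820: outcomes coincide → loss €0.
€668: truthful payoff €0, deviation payoff −€101 → loss €101.
€562: outcomes coincide → loss €0.
€131: outcomes coincide → loss €0.
€799: outcomes coincide → loss €0.
€753: truthful payoff €0, deviation payoff −€186 → loss €186.
Total loss = €101 + €186 = €287.

€287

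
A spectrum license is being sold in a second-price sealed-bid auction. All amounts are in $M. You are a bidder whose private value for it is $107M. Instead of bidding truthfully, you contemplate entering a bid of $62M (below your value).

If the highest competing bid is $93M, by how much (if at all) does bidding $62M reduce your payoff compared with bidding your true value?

Bidding your value $107M: you win (since $107M > $93M) and pay $93M. Payoff $14M.
Bidding $62M: you lose. Payoff $0M.
The competing bid $93M lies between your shaded bid and your value, so underbidding forfeits an item you could have won at a profitable price.
Loss from deviating = $14M − ($0M) = $14M.

$14M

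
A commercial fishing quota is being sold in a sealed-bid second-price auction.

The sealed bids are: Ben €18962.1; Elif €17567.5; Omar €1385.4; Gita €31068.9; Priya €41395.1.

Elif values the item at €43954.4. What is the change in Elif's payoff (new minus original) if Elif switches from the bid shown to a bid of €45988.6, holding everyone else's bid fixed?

€2559.3

The highest bid among the other bidders is €41395.1; Elif's bid doesn't change that.
Original bid €17567.5: Elif is not highest (top rival bid is €41395.1); payoff €0.
Alternative bid €45988.6: Elif is highest, pays the top rival bid €41395.1; payoff €43954.4 − €41395.1 = €2559.3.
Change in payoff = €2559.3 − (€0) = €2559.3.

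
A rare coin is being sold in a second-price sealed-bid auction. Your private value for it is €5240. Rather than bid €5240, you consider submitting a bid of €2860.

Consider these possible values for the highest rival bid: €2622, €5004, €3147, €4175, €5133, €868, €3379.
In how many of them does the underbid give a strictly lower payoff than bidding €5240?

The deviation hurts exactly when the highest competing bid lies strictly between €2860 and €5240 — underbidding then forfeits a profitable win.
€2622: below both → same outcome either way.
€5004: inside the interval → strictly worse (loss €236).
€3147: inside the interval → strictly worse (loss €2093).
€4175: inside the interval → strictly worse (loss €1065).
€5133: inside the interval → strictly worse (loss €107).
€868: below both → same outcome either way.
€3379: inside the interval → strictly worse (loss €1861).
Count: 5.

5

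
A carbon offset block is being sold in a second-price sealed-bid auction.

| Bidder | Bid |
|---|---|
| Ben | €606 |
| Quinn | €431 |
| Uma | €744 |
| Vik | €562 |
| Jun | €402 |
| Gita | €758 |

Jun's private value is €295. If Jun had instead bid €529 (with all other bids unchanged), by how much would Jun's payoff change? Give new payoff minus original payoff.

The highest bid among the other bidders is €758; Jun's bid doesn't change that.
Original bid €402: Jun is not highest (top rival bid is €758); payoff €0.
Alternative bid €529: Jun is not highest (top rival bid is €758); payoff €0.
Change in payoff = €0 − (€0) = €0.

€0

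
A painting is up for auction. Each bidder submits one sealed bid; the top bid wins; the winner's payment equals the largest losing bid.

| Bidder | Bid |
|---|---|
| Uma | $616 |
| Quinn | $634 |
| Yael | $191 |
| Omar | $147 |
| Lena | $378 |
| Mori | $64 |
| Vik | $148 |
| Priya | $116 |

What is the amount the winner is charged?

Highest bid: Quinn at $634, so Quinn wins.
Second-highest bid: Uma at $616 — that is the price the winner pays.

$616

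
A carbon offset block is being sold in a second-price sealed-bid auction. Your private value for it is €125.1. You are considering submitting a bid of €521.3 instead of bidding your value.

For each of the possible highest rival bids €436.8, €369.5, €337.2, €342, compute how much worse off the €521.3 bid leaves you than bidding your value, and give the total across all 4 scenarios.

The deviation costs you only when the competing bid falls strictly between €125.1 and €521.3; elsewhere both bids give the same outcome.
€436.8: truthful payoff €0, deviation payoff −€311.7 → loss €311.7.
€369.5: truthful payoff €0, deviation payoff −€244.4 → loss €244.4.
€337.2: truthful payoff €0, deviation payoff −€212.1 → loss €212.1.
€342: truthful payoff €0, deviation payoff −€216.9 → loss €216.9.
Total loss = €311.7 + €244.4 + €212.1 + €216.9 = €985.1.
Truthful bidding weakly dominates here: raising your bid can only win items priced above your value, and lowering it can only forfeit items priced below.

€985.1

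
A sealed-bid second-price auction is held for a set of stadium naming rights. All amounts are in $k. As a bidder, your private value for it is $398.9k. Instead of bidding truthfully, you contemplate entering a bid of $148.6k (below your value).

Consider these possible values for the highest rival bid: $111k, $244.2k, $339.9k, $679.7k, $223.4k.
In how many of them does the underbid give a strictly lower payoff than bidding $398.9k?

3

The deviation hurts exactly when the highest competing bid lies strictly between $148.6k and $398.9k — underbidding then forfeits a profitable win.
$111k: below both → same outcome either way.
$244.2k: inside the interval → strictly worse (loss $154.7k).
$339.9k: inside the interval → strictly worse (loss $59k).
$679.7k: above both → same outcome either way.
$223.4k: inside the interval → strictly worse (loss $175.5k).
Count: 3.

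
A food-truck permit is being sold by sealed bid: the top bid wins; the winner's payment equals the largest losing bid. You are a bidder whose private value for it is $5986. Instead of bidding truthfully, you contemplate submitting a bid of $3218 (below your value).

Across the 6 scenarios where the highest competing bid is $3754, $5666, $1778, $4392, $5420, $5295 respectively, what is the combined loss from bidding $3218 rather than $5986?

The deviation costs you only when the competing bid falls strictly between $3218 and $5986; elsewhere both bids give the same outcome.
$3754: truthful payoff $2232, deviation payoff $0 → loss $2232.
$5666: truthful payoff $320, deviation payoff $0 → loss $320.
$1778: outcomes coincide → loss $0.
$4392: truthful payoff $1594, deviation payoff $0 → loss $1594.
$5420: truthful payoff $566, deviation payoff $0 → loss $566.
$5295: truthful payoff $691, deviation payoff $0 → loss $691.
Total loss = $2232 + $320 + $1594 + $566 + $691 = $5403.

$5403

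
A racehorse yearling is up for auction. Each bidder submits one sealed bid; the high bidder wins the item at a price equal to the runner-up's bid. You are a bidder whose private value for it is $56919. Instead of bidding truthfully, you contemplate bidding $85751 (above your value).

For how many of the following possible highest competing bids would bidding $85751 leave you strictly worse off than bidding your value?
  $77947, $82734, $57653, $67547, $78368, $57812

6

The deviation hurts exactly when the highest competing bid lies strictly between $56919 and $85751 — overbidding then wins at a price above your value.
$77947: inside the interval → strictly worse (loss $21028).
$82734: inside the interval → strictly worse (loss $25815).
$57653: inside the interval → strictly worse (loss $734).
$67547: inside the interval → strictly worse (loss $10628).
$78368: inside the interval → strictly worse (loss $21449).
$57812: inside the interval → strictly worse (loss $893).
Count: 6.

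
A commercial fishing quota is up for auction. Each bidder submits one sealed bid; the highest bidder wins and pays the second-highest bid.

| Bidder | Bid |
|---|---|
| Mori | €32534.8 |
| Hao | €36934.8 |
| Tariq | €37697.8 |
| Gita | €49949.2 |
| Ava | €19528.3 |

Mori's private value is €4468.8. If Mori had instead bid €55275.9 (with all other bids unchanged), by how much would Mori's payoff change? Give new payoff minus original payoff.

−€45480.4

The highest bid among the other bidders is €49949.2; Mori's bid doesn't change that.
Original bid €32534.8: Mori is not highest (top rival bid is €49949.2); payoff €0.
Alternative bid €55275.9: Mori is highest, pays the top rival bid €49949.2; payoff €4468.8 − €49949.2 = −€45480.4.
Change in payoff = −€45480.4 − (€0) = −€45480.4.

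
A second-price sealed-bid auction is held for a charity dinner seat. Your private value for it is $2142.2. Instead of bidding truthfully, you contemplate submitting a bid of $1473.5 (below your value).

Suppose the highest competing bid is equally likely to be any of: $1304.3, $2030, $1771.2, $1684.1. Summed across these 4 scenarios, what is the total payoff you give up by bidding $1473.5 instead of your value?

The deviation costs you only when the competing bid falls strictly between $1473.5 and $2142.2; elsewhere both bids give the same outcome.
$1304.3: outcomes coincide → loss $0.
$2030: truthful payoff $112.2, deviation payoff $0 → loss $112.2.
$1771.2: truthful payoff $371, deviation payoff $0 → loss $371.
$1684.1: truthful payoff $458.1, deviation payoff $0 → loss $458.1.
Total loss = $112.2 + $371 + $458.1 = $941.3.

$941.3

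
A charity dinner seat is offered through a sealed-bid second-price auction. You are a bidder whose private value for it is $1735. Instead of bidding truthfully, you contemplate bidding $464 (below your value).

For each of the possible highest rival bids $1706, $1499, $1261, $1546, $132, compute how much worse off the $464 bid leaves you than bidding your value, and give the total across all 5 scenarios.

$928

The deviation costs you only when the competing bid falls strictly between $464 and $1735; elsewhere both bids give the same outcome.
$1706: truthful payoff $29, deviation payoff $0 → loss $29.
$1499: truthful payoff $236, deviation payoff $0 → loss $236.
$1261: truthful payoff $474, deviation payoff $0 → loss $474.
$1546: truthful payoff $189, deviation payoff $0 → loss $189.
$132: outcomes coincide → loss $0.
Total loss = $29 + $236 + $474 + $189 = $928.
In a second-price auction your bid sets only whether you win, not what you pay, so bidding your true value is weakly dominant.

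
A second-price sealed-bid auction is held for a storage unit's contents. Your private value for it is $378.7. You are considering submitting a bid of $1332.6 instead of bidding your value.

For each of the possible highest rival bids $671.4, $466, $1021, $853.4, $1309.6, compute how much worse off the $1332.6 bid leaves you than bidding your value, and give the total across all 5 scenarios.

$2427.9

The deviation costs you only when the competing bid falls strictly between $378.7 and $1332.6; elsewhere both bids give the same outcome.
$671.4: truthful payoff $0, deviation payoff −$292.7 → loss $292.7.
$466: truthful payoff $0, deviation payoff −$87.3 → loss $87.3.
$1021: truthful payoff $0, deviation payoff −$642.3 → loss $642.3.
$853.4: truthful payoff $0, deviation payoff −$474.7 → loss $474.7.
$1309.6: truthful payoff $0, deviation payoff −$930.9 → loss $930.9.
Total loss = $292.7 + $87.3 + $642.3 + $474.7 + $930.9 = $2427.9.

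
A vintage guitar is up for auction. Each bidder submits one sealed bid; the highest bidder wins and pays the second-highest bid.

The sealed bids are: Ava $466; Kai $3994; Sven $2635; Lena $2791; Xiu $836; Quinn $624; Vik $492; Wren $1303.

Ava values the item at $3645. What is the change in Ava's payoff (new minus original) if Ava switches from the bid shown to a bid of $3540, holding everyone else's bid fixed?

The highest bid among the other bidders is $3994; Ava's bid doesn't change that.
Original bid $466: Ava is not highest (top rival bid is $3994); payoff $0.
Alternative bid $3540: Ava is not highest (top rival bid is $3994); payoff $0.
Change in payoff = $0 − ($0) = $0.

$0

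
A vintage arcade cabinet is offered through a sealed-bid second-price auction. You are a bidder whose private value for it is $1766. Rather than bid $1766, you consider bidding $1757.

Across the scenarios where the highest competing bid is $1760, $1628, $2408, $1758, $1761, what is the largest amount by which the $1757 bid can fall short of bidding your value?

$1760: truthful gives $6, deviation gives $0 → loss $6.
$1628: same outcome either way → loss $0.
$2408: same outcome either way → loss $0.
$1758: truthful gives $8, deviation gives $0 → loss $8.
$1761: truthful gives $5, deviation gives $0 → loss $5.
Maximum loss: $8.

$8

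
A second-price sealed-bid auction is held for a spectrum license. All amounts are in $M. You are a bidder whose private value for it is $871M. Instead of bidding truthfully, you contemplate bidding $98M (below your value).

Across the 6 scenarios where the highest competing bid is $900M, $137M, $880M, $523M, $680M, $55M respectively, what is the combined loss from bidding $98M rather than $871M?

The deviation costs you only when the competing bid falls strictly between $98M and $871M; elsewhere both bids give the same outcome.
$900M: outcomes coincide → loss $0M.
$137M: truthful payoff $734M, deviation payoff $0M → loss $734M.
$880M: outcomes coincide → loss $0M.
$523M: truthful payoff $348M, deviation payoff $0M → loss $348M.
$680M: truthful payoff $191M, deviation payoff $0M → loss $191M.
$55M: outcomes coincide → loss $0M.
Total loss = $734M + $348M + $191M = $1273M.
Because the price is fixed by the runner-up's bid, deviating from your value can only change a good outcome into a bad one — never the reverse.

$1273M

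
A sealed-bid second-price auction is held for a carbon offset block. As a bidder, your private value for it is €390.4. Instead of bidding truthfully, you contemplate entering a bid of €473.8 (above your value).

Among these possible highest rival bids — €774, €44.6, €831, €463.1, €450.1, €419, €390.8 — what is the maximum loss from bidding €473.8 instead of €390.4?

€774: same outcome either way → loss €0.
€44.6: same outcome either way → loss €0.
€831: same outcome either way → loss €0.
€463.1: truthful gives €0, deviation gives −€72.7 → loss €72.7.
€450.1: truthful gives €0, deviation gives −€59.7 → loss €59.7.
€419: truthful gives €0, deviation gives −€28.6 → loss €28.6.
€390.8: truthful gives €0, deviation gives −€0.4 → loss €0.4.
Maximum loss: €72.7.

€72.7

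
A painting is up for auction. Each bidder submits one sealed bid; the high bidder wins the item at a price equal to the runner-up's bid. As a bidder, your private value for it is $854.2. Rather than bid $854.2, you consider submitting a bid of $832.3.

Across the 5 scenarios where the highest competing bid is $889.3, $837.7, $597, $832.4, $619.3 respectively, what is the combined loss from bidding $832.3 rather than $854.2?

The deviation costs you only when the competing bid falls strictly between $832.3 and $854.2; elsewhere both bids give the same outcome.
$889.3: outcomes coincide → loss $0.
$837.7: truthful payoff $16.5, deviation payoff $0 → loss $16.5.
$597: outcomes coincide → loss $0.
$832.4: truthful payoff $21.8, deviation payoff $0 → loss $21.8.
$619.3: outcomes coincide → loss $0.
Total loss = $16.5 + $21.8 = $38.3.
Truthful bidding weakly dominates here: raising your bid can only win items priced above your value, and lowering it can only forfeit items priced below.

$38.3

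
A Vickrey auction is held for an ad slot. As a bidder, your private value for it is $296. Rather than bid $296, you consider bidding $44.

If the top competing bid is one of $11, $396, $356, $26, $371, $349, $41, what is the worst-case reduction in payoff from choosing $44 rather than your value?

$11: same outcome either way → loss $0.
$396: same outcome either way → loss $0.
$356: same outcome either way → loss $0.
$26: same outcome either way → loss $0.
$371: same outcome either way → loss $0.
$349: same outcome either way → loss $0.
$41: same outcome either way → loss $0.
Maximum loss: $0.

$0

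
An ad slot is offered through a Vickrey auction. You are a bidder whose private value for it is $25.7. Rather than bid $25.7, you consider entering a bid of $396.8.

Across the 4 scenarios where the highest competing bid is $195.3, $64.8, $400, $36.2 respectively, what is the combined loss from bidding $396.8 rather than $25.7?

The deviation costs you only when the competing bid falls strictly between $25.7 and $396.8; elsewhere both bids give the same outcome.
$195.3: truthful payoff $0, deviation payoff −$169.6 → loss $169.6.
$64.8: truthful payoff $0, deviation payoff −$39.1 → loss $39.1.
$400: outcomes coincide → loss $0.
$36.2: truthful payoff $0, deviation payoff −$10.5 → loss $10.5.
Total loss = $169.6 + $39.1 + $10.5 = $219.2.
Truthful bidding weakly dominates here: raising your bid can only win items priced above your value, and lowering it can only forfeit items priced below.

$219.2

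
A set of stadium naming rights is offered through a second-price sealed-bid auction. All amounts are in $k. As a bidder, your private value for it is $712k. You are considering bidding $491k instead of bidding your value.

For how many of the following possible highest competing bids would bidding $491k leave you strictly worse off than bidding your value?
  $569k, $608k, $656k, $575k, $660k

The deviation hurts exactly when the highest competing bid lies strictly between $491k and $712k — underbidding then forfeits a profitable win.
$569k: inside the interval → strictly worse (loss $143k).
$608k: inside the interval → strictly worse (loss $104k).
$656k: inside the interval → strictly worse (loss $56k).
$575k: inside the interval → strictly worse (loss $137k).
$660k: inside the interval → strictly worse (loss $52k).
Count: 5.

5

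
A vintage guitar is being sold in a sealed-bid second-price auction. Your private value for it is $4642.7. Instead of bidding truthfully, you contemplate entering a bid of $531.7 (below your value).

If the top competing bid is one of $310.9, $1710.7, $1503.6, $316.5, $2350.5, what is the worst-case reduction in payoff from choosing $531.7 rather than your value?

$310.9: same outcome either way → loss $0.
$1710.7: truthful gives $2932, deviation gives $0 → loss $2932.
$1503.6: truthful gives $3139.1, deviation gives $0 → loss $3139.1.
$316.5: same outcome either way → loss $0.
$2350.5: truthful gives $2292.2, deviation gives $0 → loss $2292.2.
Maximum loss: $3139.1.

$3139.1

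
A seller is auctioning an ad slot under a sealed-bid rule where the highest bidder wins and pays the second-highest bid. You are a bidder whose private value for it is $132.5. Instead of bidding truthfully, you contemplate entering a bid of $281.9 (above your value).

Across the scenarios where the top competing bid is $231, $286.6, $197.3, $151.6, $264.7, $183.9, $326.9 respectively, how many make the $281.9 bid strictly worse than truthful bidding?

The deviation hurts exactly when the highest competing bid lies strictly between $132.5 and $281.9 — overbidding then wins at a price above your value.
$231: inside the interval → strictly worse (loss $98.5).
$286.6: above both → same outcome either way.
$197.3: inside the interval → strictly worse (loss $64.8).
$151.6: inside the interval → strictly worse (loss $19.1).
$264.7: inside the interval → strictly worse (loss $132.2).
$183.9: inside the interval → strictly worse (loss $51.4).
$326.9: above both → same outcome either way.
Count: 5.

5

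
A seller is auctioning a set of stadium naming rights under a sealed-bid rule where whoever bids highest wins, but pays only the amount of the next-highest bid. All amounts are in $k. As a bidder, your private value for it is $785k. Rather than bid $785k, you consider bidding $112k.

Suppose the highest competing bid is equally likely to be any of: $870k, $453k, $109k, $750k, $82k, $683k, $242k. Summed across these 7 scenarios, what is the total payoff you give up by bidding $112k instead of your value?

$1012k

The deviation costs you only when the competing bid falls strictly between $112k and $785k; elsewhere both bids give the same outcome.
$870k: outcomes coincide → loss $0k.
$453k: truthful payoff $332k, deviation payoff $0k → loss $332k.
$109k: outcomes coincide → loss $0k.
$750k: truthful payoff $35k, deviation payoff $0k → loss $35k.
$82k: outcomes coincide → loss $0k.
$683k: truthful payoff $102k, deviation payoff $0k → loss $102k.
$242k: truthful payoff $543k, deviation payoff $0k → loss $543k.
Total loss = $332k + $35k + $102k + $543k = $1012k.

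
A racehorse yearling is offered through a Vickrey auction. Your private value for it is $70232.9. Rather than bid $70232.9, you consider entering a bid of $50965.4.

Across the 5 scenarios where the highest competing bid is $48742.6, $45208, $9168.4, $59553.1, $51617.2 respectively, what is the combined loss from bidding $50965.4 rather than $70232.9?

The deviation costs you only when the competing bid falls strictly between $50965.4 and $70232.9; elsewhere both bids give the same outcome.
$48742.6: outcomes coincide → loss $0.
$45208: outcomes coincide → loss $0.
$9168.4: outcomes coincide → loss $0.
$59553.1: truthful payoff $10679.8, deviation payoff $0 → loss $10679.8.
$51617.2: truthful payoff $18615.7, deviation payoff $0 → loss $18615.7.
Total loss = $10679.8 + $18615.7 = $29295.5.

$29295.5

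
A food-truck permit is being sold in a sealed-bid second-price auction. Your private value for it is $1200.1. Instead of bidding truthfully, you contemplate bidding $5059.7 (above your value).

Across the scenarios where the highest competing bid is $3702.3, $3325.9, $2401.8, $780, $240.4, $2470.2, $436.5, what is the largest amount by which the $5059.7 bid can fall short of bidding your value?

$3702.3: truthful gives $0, deviation gives −$2502.2 → loss $2502.2.
$3325.9: truthful gives $0, deviation gives −$2125.8 → loss $2125.8.
$2401.8: truthful gives $0, deviation gives −$1201.7 → loss $1201.7.
$780: same outcome either way → loss $0.
$240.4: same outcome either way → loss $0.
$2470.2: truthful gives $0, deviation gives −$1270.1 → loss $1270.1.
$436.5: same outcome either way → loss $0.
Maximum loss: $2502.2.

$2502.2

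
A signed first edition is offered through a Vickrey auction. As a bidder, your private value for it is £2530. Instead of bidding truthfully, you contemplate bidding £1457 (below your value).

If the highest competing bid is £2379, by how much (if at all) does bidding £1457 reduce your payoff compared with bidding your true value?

£151

Bidding your value £2530: you win (since £2530 > £2379) and pay £2379. Payoff £151.
Bidding £1457: you lose. Payoff £0.
The competing bid £2379 lies between your shaded bid and your value, so underbidding forfeits an item you could have won at a profitable price.
Loss from deviating = £151 − (£0) = £151.
In a second-price auction your bid sets only whether you win, not what you pay, so bidding your true value is weakly dominant.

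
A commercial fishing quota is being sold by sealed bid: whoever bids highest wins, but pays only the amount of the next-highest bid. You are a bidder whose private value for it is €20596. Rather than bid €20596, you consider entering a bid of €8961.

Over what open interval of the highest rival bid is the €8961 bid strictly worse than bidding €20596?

If the competing bid is below €8961, both bids win at the same price — no difference.
If it is above €20596, both bids lose — no difference.
If it lies strictly between €8961 and €20596, bidding your value wins at a price below your value (positive payoff) while bidding €8961 loses (payoff 0).
So the deviation strictly hurts on the open interval (€8961, €20596).

(€8961, €20596)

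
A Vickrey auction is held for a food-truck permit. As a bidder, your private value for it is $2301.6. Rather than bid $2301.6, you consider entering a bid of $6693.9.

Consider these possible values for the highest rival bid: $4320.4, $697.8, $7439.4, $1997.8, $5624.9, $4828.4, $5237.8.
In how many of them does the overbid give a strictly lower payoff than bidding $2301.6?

4

The deviation hurts exactly when the highest competing bid lies strictly between $2301.6 and $6693.9 — overbidding then wins at a price above your value.
$4320.4: inside the interval → strictly worse (loss $2018.8).
$697.8: below both → same outcome either way.
$7439.4: above both → same outcome either way.
$1997.8: below both → same outcome either way.
$5624.9: inside the interval → strictly worse (loss $3323.3).
$4828.4: inside the interval → strictly worse (loss $2526.8).
$5237.8: inside the interval → strictly worse (loss $2936.2).
Count: 4.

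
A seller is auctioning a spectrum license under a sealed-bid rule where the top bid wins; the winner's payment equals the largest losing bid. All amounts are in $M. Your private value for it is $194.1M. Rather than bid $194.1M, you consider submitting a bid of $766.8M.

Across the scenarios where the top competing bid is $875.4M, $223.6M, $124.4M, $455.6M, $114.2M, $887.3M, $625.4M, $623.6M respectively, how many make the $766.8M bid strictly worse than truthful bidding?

4

The deviation hurts exactly when the highest competing bid lies strictly between $194.1M and $766.8M — overbidding then wins at a price above your value.
$875.4M: above both → same outcome either way.
$223.6M: inside the interval → strictly worse (loss $29.5M).
$124.4M: below both → same outcome either way.
$455.6M: inside the interval → strictly worse (loss $261.5M).
$114.2M: below both → same outcome either way.
$887.3M: above both → same outcome either way.
$625.4M: inside the interval → strictly worse (loss $431.3M).
$623.6M: inside the interval → strictly worse (loss $429.5M).
Count: 4.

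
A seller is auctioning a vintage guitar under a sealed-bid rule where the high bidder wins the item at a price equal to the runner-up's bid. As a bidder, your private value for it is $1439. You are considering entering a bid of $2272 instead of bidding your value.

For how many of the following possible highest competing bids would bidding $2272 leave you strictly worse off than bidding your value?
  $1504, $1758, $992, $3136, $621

The deviation hurts exactly when the highest competing bid lies strictly between $1439 and $2272 — overbidding then wins at a price above your value.
$1504: inside the interval → strictly worse (loss $65).
$1758: inside the interval → strictly worse (loss $319).
$992: below both → same outcome either way.
$3136: above both → same outcome either way.
$621: below both → same outcome either way.
Count: 2.

2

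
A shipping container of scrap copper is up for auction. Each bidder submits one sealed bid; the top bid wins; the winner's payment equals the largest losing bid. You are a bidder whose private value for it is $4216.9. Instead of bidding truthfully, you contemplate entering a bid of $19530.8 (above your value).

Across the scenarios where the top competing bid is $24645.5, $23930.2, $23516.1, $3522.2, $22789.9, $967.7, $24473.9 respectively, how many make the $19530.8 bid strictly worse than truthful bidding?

0

The deviation hurts exactly when the highest competing bid lies strictly between $4216.9 and $19530.8 — overbidding then wins at a price above your value.
$24645.5: above both → same outcome either way.
$23930.2: above both → same outcome either way.
$23516.1: above both → same outcome either way.
$3522.2: below both → same outcome either way.
$22789.9: above both → same outcome either way.
$967.7: below both → same outcome either way.
$24473.9: above both → same outcome either way.
Count: 0.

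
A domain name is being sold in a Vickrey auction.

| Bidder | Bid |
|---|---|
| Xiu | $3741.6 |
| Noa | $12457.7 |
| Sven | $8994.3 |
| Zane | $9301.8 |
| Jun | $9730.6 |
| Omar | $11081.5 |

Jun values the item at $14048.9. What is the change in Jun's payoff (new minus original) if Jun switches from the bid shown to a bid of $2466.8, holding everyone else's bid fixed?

The highest bid among the other bidders is $12457.7; Jun's bid doesn't change that.
Original bid $9730.6: Jun is not highest (top rival bid is $12457.7); payoff $0.
Alternative bid $2466.8: Jun is not highest (top rival bid is $12457.7); payoff $0.
Change in payoff = $0 − ($0) = $0.

$0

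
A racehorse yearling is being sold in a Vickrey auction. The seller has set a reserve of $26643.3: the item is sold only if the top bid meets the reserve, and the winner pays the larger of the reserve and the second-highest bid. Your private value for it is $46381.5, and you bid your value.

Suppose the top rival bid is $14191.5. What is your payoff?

Your bid $46381.5 is the highest and exceeds the reserve.
Price = max(second-highest bid, reserve) = max($14191.5, $26643.3) = $26643.3.
Payoff = $46381.5 − $26643.3 = $19738.2.

$19738.2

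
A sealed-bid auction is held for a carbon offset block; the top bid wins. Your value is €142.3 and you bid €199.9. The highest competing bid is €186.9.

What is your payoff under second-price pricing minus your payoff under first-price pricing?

You have the highest bid, so you win under either rule.
Second-price: pay €186.9 → payoff −€44.6.
First-price: pay your own bid €199.9 → payoff −€57.6.
Difference = −€44.6 − (−€57.6) = €13.

€13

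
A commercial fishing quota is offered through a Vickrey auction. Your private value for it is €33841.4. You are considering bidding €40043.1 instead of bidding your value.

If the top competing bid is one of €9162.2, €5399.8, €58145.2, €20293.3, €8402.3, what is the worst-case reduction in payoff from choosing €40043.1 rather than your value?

€9162.2: same outcome either way → loss €0.
€5399.8: same outcome either way → loss €0.
€58145.2: same outcome either way → loss €0.
€20293.3: same outcome either way → loss €0.
€8402.3: same outcome either way → loss €0.
Maximum loss: €0.

€0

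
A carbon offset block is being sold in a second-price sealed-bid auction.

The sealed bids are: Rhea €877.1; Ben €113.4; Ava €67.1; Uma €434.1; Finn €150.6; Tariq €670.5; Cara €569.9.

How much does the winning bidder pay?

Highest bid: Rhea at €877.1, so Rhea wins.
Second-highest bid: Tariq at €670.5 — that is the price the winner pays.

€670.5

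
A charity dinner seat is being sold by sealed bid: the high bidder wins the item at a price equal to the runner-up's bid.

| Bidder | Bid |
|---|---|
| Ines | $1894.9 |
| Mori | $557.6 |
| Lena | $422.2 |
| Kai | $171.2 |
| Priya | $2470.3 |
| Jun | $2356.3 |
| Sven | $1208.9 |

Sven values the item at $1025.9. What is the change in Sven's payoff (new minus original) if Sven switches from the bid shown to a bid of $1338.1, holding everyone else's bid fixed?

$0

The highest bid among the other bidders is $2470.3; Sven's bid doesn't change that.
Original bid $1208.9: Sven is not highest (top rival bid is $2470.3); payoff $0.
Alternative bid $1338.1: Sven is not highest (top rival bid is $2470.3); payoff $0.
Change in payoff = $0 − ($0) = $0.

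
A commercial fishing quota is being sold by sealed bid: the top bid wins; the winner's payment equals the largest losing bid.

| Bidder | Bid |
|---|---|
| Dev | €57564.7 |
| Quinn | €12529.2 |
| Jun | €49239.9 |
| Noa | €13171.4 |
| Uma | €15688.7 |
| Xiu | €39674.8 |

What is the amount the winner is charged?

€49239.9

Highest bid: Dev at €57564.7, so Dev wins.
Second-highest bid: Jun at €49239.9 — that is the price the winner pays.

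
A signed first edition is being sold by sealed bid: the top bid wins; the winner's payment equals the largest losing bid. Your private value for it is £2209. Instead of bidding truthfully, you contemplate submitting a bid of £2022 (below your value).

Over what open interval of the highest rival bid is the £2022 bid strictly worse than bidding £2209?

If the competing bid is below £2022, both bids win at the same price — no difference.
If it is above £2209, both bids lose — no difference.
If it lies strictly between £2022 and £2209, bidding your value wins at a price below your value (positive payoff) while bidding £2022 loses (payoff 0).
So the deviation strictly hurts on the open interval (£2022, £2209).
Truthful bidding weakly dominates here: raising your bid can only win items priced above your value, and lowering it can only forfeit items priced below.

(£2022, £2209)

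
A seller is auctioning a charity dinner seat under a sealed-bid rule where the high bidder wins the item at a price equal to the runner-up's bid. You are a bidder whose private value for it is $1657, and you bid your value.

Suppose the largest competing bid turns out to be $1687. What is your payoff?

Your bid $1657 is below the highest competing bid $1687, so you lose.
A losing bidder pays nothing and receives nothing: payoff = $0.

$0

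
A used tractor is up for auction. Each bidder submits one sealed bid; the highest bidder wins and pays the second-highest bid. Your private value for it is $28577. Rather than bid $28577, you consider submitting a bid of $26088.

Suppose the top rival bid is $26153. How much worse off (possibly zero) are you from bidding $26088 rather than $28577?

Bidding your value $28577: you win (since $28577 > $26153) and pay $26153. Payoff $2424.
Bidding $26088: you lose. Payoff $0.
The competing bid $26153 lies between your shaded bid and your value, so underbidding forfeits an item you could have won at a profitable price.
Loss from deviating = $2424 − ($0) = $2424.

$2424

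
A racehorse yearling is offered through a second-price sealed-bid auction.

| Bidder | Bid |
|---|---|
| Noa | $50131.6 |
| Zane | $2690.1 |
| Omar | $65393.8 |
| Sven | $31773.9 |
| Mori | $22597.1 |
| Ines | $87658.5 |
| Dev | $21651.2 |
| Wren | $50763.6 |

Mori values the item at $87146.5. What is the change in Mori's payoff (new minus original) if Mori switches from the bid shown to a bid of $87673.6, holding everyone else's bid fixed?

The highest bid among the other bidders is $87658.5; Mori's bid doesn't change that.
Original bid $22597.1: Mori is not highest (top rival bid is $87658.5); payoff $0.
Alternative bid $87673.6: Mori is highest, pays the top rival bid $87658.5; payoff $87146.5 − $87658.5 = −$512.
Change in payoff = −$512 − ($0) = −$512.

−$512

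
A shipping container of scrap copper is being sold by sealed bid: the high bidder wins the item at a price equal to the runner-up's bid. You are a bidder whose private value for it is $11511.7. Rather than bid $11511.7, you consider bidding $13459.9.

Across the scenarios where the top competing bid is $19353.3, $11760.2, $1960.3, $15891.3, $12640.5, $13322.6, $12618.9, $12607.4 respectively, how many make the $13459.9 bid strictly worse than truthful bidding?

The deviation hurts exactly when the highest competing bid lies strictly between $11511.7 and $13459.9 — overbidding then wins at a price above your value.
$19353.3: above both → same outcome either way.
$11760.2: inside the interval → strictly worse (loss $248.5).
$1960.3: below both → same outcome either way.
$15891.3: above both → same outcome either way.
$12640.5: inside the interval → strictly worse (loss $1128.8).
$13322.6: inside the interval → strictly worse (loss $1810.9).
$12618.9: inside the interval → strictly worse (loss $1107.2).
$12607.4: inside the interval → strictly worse (loss $1095.7).
Count: 5.

5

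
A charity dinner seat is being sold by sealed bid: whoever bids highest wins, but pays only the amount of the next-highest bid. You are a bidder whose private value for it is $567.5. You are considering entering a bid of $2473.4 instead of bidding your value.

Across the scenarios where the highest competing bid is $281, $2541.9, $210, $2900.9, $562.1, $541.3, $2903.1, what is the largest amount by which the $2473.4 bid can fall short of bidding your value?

$0

$281: same outcome either way → loss $0.
$2541.9: same outcome either way → loss $0.
$210: same outcome either way → loss $0.
$2900.9: same outcome either way → loss $0.
$562.1: same outcome either way → loss $0.
$541.3: same outcome either way → loss $0.
$2903.1: same outcome either way → loss $0.
Maximum loss: $0.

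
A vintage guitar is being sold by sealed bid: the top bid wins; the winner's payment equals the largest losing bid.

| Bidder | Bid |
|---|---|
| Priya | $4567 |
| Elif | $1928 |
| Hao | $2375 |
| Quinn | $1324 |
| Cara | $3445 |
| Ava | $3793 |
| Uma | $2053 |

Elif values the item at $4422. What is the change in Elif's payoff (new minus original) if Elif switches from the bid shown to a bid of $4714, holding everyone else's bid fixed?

The highest bid among the other bidders is $4567; Elif's bid doesn't change that.
Original bid $1928: Elif is not highest (top rival bid is $4567); payoff $0.
Alternative bid $4714: Elif is highest, pays the top rival bid $4567; payoff $4422 − $4567 = −$145.
Change in payoff = −$145 − ($0) = −$145.

−$145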